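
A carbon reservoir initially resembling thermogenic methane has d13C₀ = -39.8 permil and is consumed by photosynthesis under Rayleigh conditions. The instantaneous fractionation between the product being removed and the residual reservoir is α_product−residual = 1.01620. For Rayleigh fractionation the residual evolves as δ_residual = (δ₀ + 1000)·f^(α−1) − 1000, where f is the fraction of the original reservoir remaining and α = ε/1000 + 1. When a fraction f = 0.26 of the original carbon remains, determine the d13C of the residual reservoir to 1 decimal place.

-60.5 permil

Rayleigh residual: δ_res = (δ₀ + 1000)·f^(α−1) − 1000
α − 1 = 0.01620
f^(α−1) = 0.26^(0.01620) = 0.978414
δ_res = (-39.8 + 1000) × 0.978414 − 1000 = 939.473 − 1000 = -60.53 permil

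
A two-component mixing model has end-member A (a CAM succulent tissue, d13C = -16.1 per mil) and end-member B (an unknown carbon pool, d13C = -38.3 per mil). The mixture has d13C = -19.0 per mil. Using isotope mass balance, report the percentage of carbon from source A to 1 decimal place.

δ_mix = f_A·δ_A + (1 − f_A)·δ_B  ⇒  f_A = (δ_mix − δ_B)/(δ_A − δ_B)
f_A = (-19.0 − (-38.3)) / (-16.1 − (-38.3))
f_A = 19.3 / 22.2 = 0.8694

86.9%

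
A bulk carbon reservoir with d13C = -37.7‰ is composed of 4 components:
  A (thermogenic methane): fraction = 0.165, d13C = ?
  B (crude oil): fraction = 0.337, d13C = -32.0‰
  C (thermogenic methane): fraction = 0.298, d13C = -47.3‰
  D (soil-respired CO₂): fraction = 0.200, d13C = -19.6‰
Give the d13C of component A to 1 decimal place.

-53.9‰

Isotope mass balance: δ_bulk = Σ fᵢ·δᵢ.
-37.7 = 0.165×δ_A + 0.337×(-32.0) + 0.298×(-47.3) + 0.200×(-19.6)
0.165·δ_A = -37.7 − (-28.799) = -8.901
δ_A = -8.901 / 0.165 = -53.94‰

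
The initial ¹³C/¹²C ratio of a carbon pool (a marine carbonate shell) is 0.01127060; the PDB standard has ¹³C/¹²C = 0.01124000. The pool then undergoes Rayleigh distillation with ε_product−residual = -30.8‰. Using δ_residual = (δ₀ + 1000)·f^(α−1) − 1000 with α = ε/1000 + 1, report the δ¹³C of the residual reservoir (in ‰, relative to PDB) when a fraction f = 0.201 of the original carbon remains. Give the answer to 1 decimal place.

53.5‰

δ₀ = (0.01127060/0.01124000 − 1)×1000 = (1.002722 − 1)×1000 = 2.722‰
α − 1 = ε/1000 = -0.0308
f^(α−1) = 0.201^(-0.0308) = 1.050658
δ_res = (2.722 + 1000) × 1.050658 − 1000 = 1053.519 − 1000 = 53.52‰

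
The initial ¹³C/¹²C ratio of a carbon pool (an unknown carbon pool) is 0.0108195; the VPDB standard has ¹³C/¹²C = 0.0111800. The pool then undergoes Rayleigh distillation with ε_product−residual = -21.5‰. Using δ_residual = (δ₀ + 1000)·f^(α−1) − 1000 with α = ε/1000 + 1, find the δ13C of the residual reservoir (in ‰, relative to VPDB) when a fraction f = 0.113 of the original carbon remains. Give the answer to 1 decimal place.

δ₀ = (0.0108195/0.0111800 − 1)×1000 = (0.967755 − 1)×1000 = -32.245‰
α − 1 = ε/1000 = -0.0215
f^(α−1) = 0.113^(-0.0215) = 1.047994
δ_res = (-32.245 + 1000) × 1.047994 − 1000 = 1014.201 − 1000 = 14.20‰

14.2‰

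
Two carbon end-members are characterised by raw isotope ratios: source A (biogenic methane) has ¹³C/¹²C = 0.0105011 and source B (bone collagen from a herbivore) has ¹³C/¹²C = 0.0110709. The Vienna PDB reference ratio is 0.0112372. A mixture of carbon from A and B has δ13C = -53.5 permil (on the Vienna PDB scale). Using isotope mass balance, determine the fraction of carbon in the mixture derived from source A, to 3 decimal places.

0.763

δ_A = (0.0105011/0.0112372 − 1)×1000 = (0.934494 − 1)×1000 = -65.506 permil
δ_B = (0.0110709/0.0112372 − 1)×1000 = (0.985201 − 1)×1000 = -14.799 permil
f_A = (δ_mix − δ_B)/(δ_A − δ_B) = (-53.5 − (-14.799))/(-65.506 − (-14.799))
f_A = -38.701 / -50.707 = 0.7632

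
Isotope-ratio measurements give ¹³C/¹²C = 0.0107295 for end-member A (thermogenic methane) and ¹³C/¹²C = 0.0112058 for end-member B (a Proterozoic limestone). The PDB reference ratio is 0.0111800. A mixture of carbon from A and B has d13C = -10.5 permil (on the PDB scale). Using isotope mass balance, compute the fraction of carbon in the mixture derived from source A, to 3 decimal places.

0.301

δ_A = (0.0107295/0.0111800 − 1)×1000 = (0.959705 − 1)×1000 = -40.295 permil
δ_B = (0.0112058/0.0111800 − 1)×1000 = (1.002308 − 1)×1000 = 2.308 permil
f_A = (δ_mix − δ_B)/(δ_A − δ_B) = (-10.5 − (2.308))/(-40.295 − (2.308))
f_A = -12.808 / -42.603 = 0.3006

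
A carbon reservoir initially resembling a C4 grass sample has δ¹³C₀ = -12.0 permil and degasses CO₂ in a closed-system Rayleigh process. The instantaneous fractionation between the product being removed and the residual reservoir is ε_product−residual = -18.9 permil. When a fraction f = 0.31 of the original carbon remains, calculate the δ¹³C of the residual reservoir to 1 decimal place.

Rayleigh residual: δ_res = (δ₀ + 1000)·f^(α−1) − 1000
α = ε/1000 + 1 = 0.98110, so α − 1 = -0.01890
f^(α−1) = 0.31^(-0.01890) = 1.022382
δ_res = (-12.0 + 1000) × 1.022382 − 1000 = 1010.114 − 1000 = 10.11 permil

10.1 permil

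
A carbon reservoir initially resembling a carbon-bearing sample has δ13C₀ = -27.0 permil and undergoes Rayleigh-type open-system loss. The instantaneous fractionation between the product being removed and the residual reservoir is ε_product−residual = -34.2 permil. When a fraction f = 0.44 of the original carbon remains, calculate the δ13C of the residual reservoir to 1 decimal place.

0.7 permil

Rayleigh residual: δ_res = (δ₀ + 1000)·f^(α−1) − 1000
α = ε/1000 + 1 = 0.96580, so α − 1 = -0.03420
f^(α−1) = 0.44^(-0.03420) = 1.028475
δ_res = (-27.0 + 1000) × 1.028475 − 1000 = 1000.707 − 1000 = 0.71 permil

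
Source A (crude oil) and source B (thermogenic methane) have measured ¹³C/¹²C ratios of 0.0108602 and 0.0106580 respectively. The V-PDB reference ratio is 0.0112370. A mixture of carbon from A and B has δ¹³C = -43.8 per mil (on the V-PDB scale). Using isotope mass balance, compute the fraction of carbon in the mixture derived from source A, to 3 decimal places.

δ_A = (0.0108602/0.0112370 − 1)×1000 = (0.966468 − 1)×1000 = -33.532 per mil
δ_B = (0.0106580/0.0112370 − 1)×1000 = (0.948474 − 1)×1000 = -51.526 per mil
f_A = (δ_mix − δ_B)/(δ_A − δ_B) = (-43.8 − (-51.526))/(-33.532 − (-51.526))
f_A = 7.726 / 17.994 = 0.4294

0.429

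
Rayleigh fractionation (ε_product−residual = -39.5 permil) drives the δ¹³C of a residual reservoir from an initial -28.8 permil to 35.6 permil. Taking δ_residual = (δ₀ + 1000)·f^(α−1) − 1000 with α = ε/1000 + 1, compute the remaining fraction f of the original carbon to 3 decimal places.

α − 1 = ε/1000 = -0.0395
(δ_res + 1000)/(δ₀ + 1000) = (35.6 + 1000)/(-28.8 + 1000) = 1035.6/971.2 = 1.066310
f = 1.066310^(1/-0.0395) = exp(ln(1.066310)/-0.0395) = exp(0.06420/-0.0395)
f = exp(-1.6254) = 0.1968

0.197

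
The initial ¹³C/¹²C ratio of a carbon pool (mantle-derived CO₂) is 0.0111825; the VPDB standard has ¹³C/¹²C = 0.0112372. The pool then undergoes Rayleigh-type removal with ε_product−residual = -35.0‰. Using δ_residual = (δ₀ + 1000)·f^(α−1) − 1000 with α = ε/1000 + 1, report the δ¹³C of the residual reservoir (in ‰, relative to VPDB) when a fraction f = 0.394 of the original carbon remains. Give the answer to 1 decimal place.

δ₀ = (0.0111825/0.0112372 − 1)×1000 = (0.995132 − 1)×1000 = -4.868‰
α − 1 = ε/1000 = -0.0350
f^(α−1) = 0.394^(-0.0350) = 1.033136
δ_res = (-4.868 + 1000) × 1.033136 − 1000 = 1028.107 − 1000 = 28.11‰

28.1‰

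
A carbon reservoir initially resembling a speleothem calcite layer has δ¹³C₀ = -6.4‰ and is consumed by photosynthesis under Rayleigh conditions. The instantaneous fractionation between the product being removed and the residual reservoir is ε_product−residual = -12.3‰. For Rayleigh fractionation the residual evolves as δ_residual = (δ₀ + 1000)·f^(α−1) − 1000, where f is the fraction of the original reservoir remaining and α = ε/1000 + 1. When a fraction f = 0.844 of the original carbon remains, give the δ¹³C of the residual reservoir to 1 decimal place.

Rayleigh residual: δ_res = (δ₀ + 1000)·f^(α−1) − 1000
α = ε/1000 + 1 = 0.98770, so α − 1 = -0.01230
f^(α−1) = 0.844^(-0.01230) = 1.002088
δ_res = (-6.4 + 1000) × 1.002088 − 1000 = 995.675 − 1000 = -4.33‰

-4.3‰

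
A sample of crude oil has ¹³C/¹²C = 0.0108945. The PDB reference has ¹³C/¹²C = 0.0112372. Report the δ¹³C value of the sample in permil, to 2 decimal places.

-30.50 permil

δ¹³C = (R_sample / R_standard − 1) × 1000
R_sample / R_standard = 0.0108945 / 0.0112372 = 0.969503
δ¹³C = (0.969503 − 1) × 1000 = -30.497 permil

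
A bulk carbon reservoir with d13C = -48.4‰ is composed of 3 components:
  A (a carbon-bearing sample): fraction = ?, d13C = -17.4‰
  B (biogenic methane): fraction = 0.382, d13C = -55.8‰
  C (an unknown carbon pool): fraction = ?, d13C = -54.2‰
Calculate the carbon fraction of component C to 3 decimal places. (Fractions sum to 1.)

0.444

Let f_C and f_A be the unknown fractions; fractions sum to 1 so f_C + f_A = 0.618.
Mass balance: Σ fᵢ·δᵢ = δ_bulk ⇒ f_C·(-54.2) + f_A·(-17.4) = -48.4 − (-21.316) = -27.084
Substitute f_A = 0.618 − f_C:
f_C·(-54.2 − -17.4) = -27.084 − 0.618×(-17.4) = -16.331
f_C = -16.331 / -36.8 = 0.4438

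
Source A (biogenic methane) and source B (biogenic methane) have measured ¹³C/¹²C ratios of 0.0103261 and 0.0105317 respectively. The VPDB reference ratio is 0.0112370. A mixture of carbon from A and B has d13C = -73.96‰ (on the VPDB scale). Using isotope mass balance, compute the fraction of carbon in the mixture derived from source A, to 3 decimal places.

δ_A = (0.0103261/0.0112370 − 1)×1000 = (0.918937 − 1)×1000 = -81.063‰
δ_B = (0.0105317/0.0112370 − 1)×1000 = (0.937234 − 1)×1000 = -62.766‰
f_A = (δ_mix − δ_B)/(δ_A − δ_B) = (-73.96 − (-62.766))/(-81.063 − (-62.766))
f_A = -11.194 / -18.297 = 0.6118

0.612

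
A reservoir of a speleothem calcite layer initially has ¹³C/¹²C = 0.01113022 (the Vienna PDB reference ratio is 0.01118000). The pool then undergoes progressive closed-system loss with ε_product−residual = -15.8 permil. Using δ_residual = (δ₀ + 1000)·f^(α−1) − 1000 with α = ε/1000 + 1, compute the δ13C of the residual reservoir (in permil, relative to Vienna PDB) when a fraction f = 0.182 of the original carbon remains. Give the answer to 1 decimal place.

22.7 permil

δ₀ = (0.01113022/0.01118000 − 1)×1000 = (0.995547 − 1)×1000 = -4.453 permil
α − 1 = ε/1000 = -0.0158
f^(α−1) = 0.182^(-0.0158) = 1.027285
δ_res = (-4.453 + 1000) × 1.027285 − 1000 = 1022.711 − 1000 = 22.71 permil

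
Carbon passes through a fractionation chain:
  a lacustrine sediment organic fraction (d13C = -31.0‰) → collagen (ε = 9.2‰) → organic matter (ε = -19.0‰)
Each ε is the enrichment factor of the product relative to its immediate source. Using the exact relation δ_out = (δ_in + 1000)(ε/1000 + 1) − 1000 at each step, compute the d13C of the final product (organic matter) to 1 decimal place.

step 1: δ = (-31.00 + 1000)·(9.2/1000 + 1) − 1000 = -22.09‰
step 2: δ = (-22.09 + 1000)·(-19.0/1000 + 1) − 1000 = -40.67‰

-40.7‰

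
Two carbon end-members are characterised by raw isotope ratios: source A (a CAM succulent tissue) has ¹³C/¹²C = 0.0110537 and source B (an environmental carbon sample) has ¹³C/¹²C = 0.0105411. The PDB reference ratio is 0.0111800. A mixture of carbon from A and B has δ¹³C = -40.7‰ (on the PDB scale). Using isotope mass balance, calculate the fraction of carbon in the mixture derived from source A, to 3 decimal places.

0.359

δ_A = (0.0110537/0.0111800 − 1)×1000 = (0.988703 − 1)×1000 = -11.297‰
δ_B = (0.0105411/0.0111800 − 1)×1000 = (0.942853 − 1)×1000 = -57.147‰
f_A = (δ_mix − δ_B)/(δ_A − δ_B) = (-40.7 − (-57.147))/(-11.297 − (-57.147))
f_A = 16.447 / 45.850 = 0.3587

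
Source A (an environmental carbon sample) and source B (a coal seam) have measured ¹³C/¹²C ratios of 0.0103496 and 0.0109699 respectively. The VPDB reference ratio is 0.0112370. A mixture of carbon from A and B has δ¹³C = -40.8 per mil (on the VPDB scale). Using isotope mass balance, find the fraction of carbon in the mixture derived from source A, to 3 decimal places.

δ_A = (0.0103496/0.0112370 − 1)×1000 = (0.921029 − 1)×1000 = -78.971 per mil
δ_B = (0.0109699/0.0112370 − 1)×1000 = (0.976230 − 1)×1000 = -23.770 per mil
f_A = (δ_mix − δ_B)/(δ_A − δ_B) = (-40.8 − (-23.770))/(-78.971 − (-23.770))
f_A = -17.030 / -55.202 = 0.3085

0.309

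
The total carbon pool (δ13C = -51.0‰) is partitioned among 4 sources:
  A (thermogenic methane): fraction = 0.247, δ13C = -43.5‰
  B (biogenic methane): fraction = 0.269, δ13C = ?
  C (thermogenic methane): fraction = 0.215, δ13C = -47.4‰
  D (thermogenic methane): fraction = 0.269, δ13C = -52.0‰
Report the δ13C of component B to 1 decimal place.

Isotope mass balance: δ_bulk = Σ fᵢ·δᵢ.
-51.0 = 0.247×(-43.5) + 0.269×δ_B + 0.215×(-47.4) + 0.269×(-52.0)
0.269·δ_B = -51.0 − (-34.924) = -16.076
δ_B = -16.076 / 0.269 = -59.76‰

-59.8‰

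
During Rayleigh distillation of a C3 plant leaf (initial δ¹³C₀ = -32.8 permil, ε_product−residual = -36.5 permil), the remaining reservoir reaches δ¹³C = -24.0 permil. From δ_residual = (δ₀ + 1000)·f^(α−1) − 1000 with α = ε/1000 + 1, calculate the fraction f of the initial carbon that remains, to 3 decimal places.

α − 1 = ε/1000 = -0.0365
(δ_res + 1000)/(δ₀ + 1000) = (-24.0 + 1000)/(-32.8 + 1000) = 976.0/967.2 = 1.009098
f = 1.009098^(1/-0.0365) = exp(ln(1.009098)/-0.0365) = exp(0.00906/-0.0365)
f = exp(-0.2481) = 0.7802

0.780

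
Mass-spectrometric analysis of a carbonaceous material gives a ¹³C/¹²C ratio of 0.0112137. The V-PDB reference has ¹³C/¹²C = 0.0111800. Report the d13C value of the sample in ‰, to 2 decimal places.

d13C = (R_sample / R_standard − 1) × 1000
R_sample / R_standard = 0.0112137 / 0.0111800 = 1.003014
d13C = (1.003014 − 1) × 1000 = 3.014‰

3.01‰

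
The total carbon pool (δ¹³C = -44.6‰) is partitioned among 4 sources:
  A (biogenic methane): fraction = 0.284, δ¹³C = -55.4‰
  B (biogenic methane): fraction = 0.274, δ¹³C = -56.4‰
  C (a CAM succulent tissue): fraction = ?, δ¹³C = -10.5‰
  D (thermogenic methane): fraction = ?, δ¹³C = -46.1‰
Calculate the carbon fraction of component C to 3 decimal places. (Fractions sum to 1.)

0.196

Let f_C and f_D be the unknown fractions; fractions sum to 1 so f_C + f_D = 0.442.
Mass balance: Σ fᵢ·δᵢ = δ_bulk ⇒ f_C·(-10.5) + f_D·(-46.1) = -44.6 − (-31.187) = -13.413
Substitute f_D = 0.442 − f_C:
f_C·(-10.5 − -46.1) = -13.413 − 0.442×(-46.1) = 6.963
f_C = 6.963 / 35.6 = 0.1956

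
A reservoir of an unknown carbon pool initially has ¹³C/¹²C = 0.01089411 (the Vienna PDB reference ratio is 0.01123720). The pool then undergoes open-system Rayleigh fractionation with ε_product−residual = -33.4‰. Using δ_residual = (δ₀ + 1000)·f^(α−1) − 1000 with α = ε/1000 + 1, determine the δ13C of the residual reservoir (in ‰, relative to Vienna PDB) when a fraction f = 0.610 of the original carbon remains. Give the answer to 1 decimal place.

δ₀ = (0.01089411/0.01123720 − 1)×1000 = (0.969468 − 1)×1000 = -30.532‰
α − 1 = ε/1000 = -0.0334
f^(α−1) = 0.610^(-0.0334) = 1.016647
δ_res = (-30.532 + 1000) × 1.016647 − 1000 = 985.607 − 1000 = -14.39‰

-14.4‰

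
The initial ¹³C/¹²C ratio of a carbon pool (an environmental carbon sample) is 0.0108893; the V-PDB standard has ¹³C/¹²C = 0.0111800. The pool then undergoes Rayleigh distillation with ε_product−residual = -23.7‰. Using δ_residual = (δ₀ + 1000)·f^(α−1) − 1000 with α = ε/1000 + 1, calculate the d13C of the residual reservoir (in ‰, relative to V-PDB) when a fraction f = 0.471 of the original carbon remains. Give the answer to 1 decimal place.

δ₀ = (0.0108893/0.0111800 − 1)×1000 = (0.973998 − 1)×1000 = -26.002‰
α − 1 = ε/1000 = -0.0237
f^(α−1) = 0.471^(-0.0237) = 1.018004
δ_res = (-26.002 + 1000) × 1.018004 − 1000 = 991.534 − 1000 = -8.47‰

-8.5‰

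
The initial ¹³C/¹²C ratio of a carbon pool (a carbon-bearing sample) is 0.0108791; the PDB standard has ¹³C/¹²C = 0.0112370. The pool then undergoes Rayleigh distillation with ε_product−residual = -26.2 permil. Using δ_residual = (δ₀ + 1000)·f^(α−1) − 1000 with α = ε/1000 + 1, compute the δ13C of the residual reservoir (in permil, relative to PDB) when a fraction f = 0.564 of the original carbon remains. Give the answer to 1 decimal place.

δ₀ = (0.0108791/0.0112370 − 1)×1000 = (0.968150 − 1)×1000 = -31.850 permil
α − 1 = ε/1000 = -0.0262
f^(α−1) = 0.564^(-0.0262) = 1.015118
δ_res = (-31.850 + 1000) × 1.015118 − 1000 = 982.786 − 1000 = -17.21 permil

-17.2 permil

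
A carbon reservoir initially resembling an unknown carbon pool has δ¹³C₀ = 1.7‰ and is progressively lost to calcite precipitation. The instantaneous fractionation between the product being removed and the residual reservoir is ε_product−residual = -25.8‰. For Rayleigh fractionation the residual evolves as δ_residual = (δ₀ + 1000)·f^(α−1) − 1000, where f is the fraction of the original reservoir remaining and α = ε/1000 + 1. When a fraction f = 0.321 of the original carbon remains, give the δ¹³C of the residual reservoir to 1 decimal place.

31.5‰

Rayleigh residual: δ_res = (δ₀ + 1000)·f^(α−1) − 1000
α = ε/1000 + 1 = 0.97420, so α − 1 = -0.02580
f^(α−1) = 0.321^(-0.02580) = 1.029751
δ_res = (1.7 + 1000) × 1.029751 − 1000 = 1031.501 − 1000 = 31.50‰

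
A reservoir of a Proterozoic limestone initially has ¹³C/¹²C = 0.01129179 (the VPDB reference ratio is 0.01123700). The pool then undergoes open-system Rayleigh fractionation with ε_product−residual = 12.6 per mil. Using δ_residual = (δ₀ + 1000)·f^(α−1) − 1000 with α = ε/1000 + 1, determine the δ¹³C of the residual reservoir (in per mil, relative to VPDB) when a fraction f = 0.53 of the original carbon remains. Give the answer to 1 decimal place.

δ₀ = (0.01129179/0.01123700 − 1)×1000 = (1.004876 − 1)×1000 = 4.876 per mil
α − 1 = ε/1000 = 0.0126
f^(α−1) = 0.53^(0.0126) = 0.992032
δ_res = (4.876 + 1000) × 0.992032 − 1000 = 996.869 − 1000 = -3.13 per mil

-3.1 per mil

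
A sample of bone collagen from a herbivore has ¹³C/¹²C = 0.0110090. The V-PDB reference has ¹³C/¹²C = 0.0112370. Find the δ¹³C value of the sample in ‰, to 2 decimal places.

-20.29‰

δ¹³C = (R_sample / R_standard − 1) × 1000
R_sample / R_standard = 0.0110090 / 0.0112370 = 0.979710
δ¹³C = (0.979710 − 1) × 1000 = -20.290‰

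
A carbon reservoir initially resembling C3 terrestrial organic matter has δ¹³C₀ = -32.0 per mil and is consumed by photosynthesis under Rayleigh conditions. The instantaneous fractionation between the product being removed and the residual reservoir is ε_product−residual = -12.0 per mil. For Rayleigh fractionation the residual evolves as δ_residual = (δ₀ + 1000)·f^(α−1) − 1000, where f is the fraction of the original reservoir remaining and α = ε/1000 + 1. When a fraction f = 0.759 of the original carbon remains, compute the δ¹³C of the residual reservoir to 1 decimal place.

Rayleigh residual: δ_res = (δ₀ + 1000)·f^(α−1) − 1000
α = ε/1000 + 1 = 0.98800, so α − 1 = -0.01200
f^(α−1) = 0.759^(-0.01200) = 1.003315
δ_res = (-32.0 + 1000) × 1.003315 − 1000 = 971.208 − 1000 = -28.79 per mil

-28.8 per mil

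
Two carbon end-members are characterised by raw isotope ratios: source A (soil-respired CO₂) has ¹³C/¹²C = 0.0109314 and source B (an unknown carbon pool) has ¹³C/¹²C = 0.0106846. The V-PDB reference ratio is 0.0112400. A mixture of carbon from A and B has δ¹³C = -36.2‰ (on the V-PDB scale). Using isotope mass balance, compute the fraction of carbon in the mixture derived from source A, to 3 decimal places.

0.602

δ_A = (0.0109314/0.0112400 − 1)×1000 = (0.972544 − 1)×1000 = -27.456‰
δ_B = (0.0106846/0.0112400 − 1)×1000 = (0.950587 − 1)×1000 = -49.413‰
f_A = (δ_mix − δ_B)/(δ_A − δ_B) = (-36.2 − (-49.413))/(-27.456 − (-49.413))
f_A = 13.213 / 21.957 = 0.6018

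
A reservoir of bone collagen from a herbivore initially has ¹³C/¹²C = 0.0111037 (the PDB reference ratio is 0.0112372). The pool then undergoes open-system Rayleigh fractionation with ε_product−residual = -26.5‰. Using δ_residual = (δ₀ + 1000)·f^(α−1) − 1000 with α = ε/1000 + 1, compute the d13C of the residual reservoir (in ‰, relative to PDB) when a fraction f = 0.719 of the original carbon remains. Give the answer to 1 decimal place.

δ₀ = (0.0111037/0.0112372 − 1)×1000 = (0.988120 − 1)×1000 = -11.880‰
α − 1 = ε/1000 = -0.0265
f^(α−1) = 0.719^(-0.0265) = 1.008781
δ_res = (-11.880 + 1000) × 1.008781 − 1000 = 996.796 − 1000 = -3.20‰

-3.2‰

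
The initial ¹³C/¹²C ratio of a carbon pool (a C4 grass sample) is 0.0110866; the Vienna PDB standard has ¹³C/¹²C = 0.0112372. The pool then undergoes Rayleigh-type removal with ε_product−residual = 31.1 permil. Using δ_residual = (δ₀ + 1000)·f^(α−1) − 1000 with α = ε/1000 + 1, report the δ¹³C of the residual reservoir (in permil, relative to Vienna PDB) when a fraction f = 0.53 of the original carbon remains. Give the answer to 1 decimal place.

-32.7 permil

δ₀ = (0.0110866/0.0112372 − 1)×1000 = (0.986598 − 1)×1000 = -13.402 permil
α − 1 = ε/1000 = 0.0311
f^(α−1) = 0.53^(0.0311) = 0.980449
δ_res = (-13.402 + 1000) × 0.980449 − 1000 = 967.309 − 1000 = -32.69 permil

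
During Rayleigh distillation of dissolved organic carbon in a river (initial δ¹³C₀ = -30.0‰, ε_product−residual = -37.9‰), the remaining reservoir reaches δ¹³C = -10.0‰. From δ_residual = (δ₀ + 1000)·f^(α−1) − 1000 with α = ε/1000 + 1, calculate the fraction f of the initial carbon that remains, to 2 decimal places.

α − 1 = ε/1000 = -0.0379
(δ_res + 1000)/(δ₀ + 1000) = (-10.0 + 1000)/(-30.0 + 1000) = 990.0/970.0 = 1.020619
f = 1.020619^(1/-0.0379) = exp(ln(1.020619)/-0.0379) = exp(0.02041/-0.0379)
f = exp(-0.5385) = 0.5836

0.58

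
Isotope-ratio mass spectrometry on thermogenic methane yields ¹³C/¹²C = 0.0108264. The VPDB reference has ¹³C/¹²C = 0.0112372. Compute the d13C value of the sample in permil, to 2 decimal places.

d13C = (R_sample / R_standard − 1) × 1000
R_sample / R_standard = 0.0108264 / 0.0112372 = 0.963443
d13C = (0.963443 − 1) × 1000 = -36.557 permil

-36.56 permil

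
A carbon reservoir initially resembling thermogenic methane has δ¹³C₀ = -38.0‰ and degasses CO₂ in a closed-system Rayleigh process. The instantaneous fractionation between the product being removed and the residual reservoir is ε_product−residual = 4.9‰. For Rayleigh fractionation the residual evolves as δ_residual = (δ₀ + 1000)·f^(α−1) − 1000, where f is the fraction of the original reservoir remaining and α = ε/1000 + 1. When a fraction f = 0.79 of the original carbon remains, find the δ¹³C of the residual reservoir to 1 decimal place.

Rayleigh residual: δ_res = (δ₀ + 1000)·f^(α−1) − 1000
α = ε/1000 + 1 = 1.00490, so α − 1 = 0.00490
f^(α−1) = 0.79^(0.00490) = 0.998846
δ_res = (-38.0 + 1000) × 0.998846 − 1000 = 960.889 − 1000 = -39.11‰

-39.1‰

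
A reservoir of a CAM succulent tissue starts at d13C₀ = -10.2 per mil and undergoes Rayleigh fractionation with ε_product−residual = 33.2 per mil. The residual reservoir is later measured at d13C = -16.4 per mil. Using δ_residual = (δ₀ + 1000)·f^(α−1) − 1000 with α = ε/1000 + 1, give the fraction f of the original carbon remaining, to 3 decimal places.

0.828

α − 1 = ε/1000 = 0.0332
(δ_res + 1000)/(δ₀ + 1000) = (-16.4 + 1000)/(-10.2 + 1000) = 983.6/989.8 = 0.993736
f = 0.993736^(1/0.0332) = exp(ln(0.993736)/0.0332) = exp(-0.00628/0.0332)
f = exp(-0.1893) = 0.8276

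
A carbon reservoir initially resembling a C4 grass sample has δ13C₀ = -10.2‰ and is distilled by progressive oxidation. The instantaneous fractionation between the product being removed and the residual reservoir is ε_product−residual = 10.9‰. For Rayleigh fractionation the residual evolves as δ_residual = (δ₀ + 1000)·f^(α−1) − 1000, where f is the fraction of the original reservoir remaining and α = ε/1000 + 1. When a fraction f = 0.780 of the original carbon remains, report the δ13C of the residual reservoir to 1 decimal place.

Rayleigh residual: δ_res = (δ₀ + 1000)·f^(α−1) − 1000
α = ε/1000 + 1 = 1.01090, so α − 1 = 0.01090
f^(α−1) = 0.780^(0.01090) = 0.997295
δ_res = (-10.2 + 1000) × 0.997295 − 1000 = 987.123 − 1000 = -12.88‰

-12.9‰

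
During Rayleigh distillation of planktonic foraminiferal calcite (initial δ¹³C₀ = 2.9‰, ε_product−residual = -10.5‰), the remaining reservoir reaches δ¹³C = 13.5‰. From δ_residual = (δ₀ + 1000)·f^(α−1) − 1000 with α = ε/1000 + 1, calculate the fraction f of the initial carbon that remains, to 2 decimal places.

0.37

α − 1 = ε/1000 = -0.0105
(δ_res + 1000)/(δ₀ + 1000) = (13.5 + 1000)/(2.9 + 1000) = 1013.5/1002.9 = 1.010569
f = 1.010569^(1/-0.0105) = exp(ln(1.010569)/-0.0105) = exp(0.01051/-0.0105)
f = exp(-1.0013) = 0.3674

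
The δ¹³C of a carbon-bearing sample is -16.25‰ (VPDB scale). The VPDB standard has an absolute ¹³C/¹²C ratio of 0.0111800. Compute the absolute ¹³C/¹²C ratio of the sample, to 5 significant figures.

R_sample = R_standard × (δ¹³C/1000 + 1)
R_sample = 0.0111800 × (-16.25/1000 + 1) = 0.0111800 × 0.983750
R_sample = 0.0109983

0.010998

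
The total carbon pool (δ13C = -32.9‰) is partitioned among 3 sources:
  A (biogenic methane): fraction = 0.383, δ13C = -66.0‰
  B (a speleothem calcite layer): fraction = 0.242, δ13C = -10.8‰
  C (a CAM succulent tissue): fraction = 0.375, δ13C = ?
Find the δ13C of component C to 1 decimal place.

-13.4‰

Isotope mass balance: δ_bulk = Σ fᵢ·δᵢ.
-32.9 = 0.383×(-66.0) + 0.242×(-10.8) + 0.375×δ_C
0.375·δ_C = -32.9 − (-27.892) = -5.008
δ_C = -5.008 / 0.375 = -13.36‰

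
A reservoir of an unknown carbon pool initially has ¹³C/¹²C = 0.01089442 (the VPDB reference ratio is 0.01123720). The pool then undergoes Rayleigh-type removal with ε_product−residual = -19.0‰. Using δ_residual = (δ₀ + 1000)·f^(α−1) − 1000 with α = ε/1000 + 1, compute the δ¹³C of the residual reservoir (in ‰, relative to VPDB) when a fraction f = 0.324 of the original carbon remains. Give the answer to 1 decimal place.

-9.5‰

δ₀ = (0.01089442/0.01123720 − 1)×1000 = (0.969496 − 1)×1000 = -30.504‰
α − 1 = ε/1000 = -0.0190
f^(α−1) = 0.324^(-0.0190) = 1.021644
δ_res = (-30.504 + 1000) × 1.021644 − 1000 = 990.480 − 1000 = -9.52‰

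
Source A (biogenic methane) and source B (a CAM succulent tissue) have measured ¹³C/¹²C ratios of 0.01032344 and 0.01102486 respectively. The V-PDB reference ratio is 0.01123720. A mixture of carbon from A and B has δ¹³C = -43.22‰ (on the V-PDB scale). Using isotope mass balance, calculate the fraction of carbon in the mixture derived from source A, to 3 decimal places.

δ_A = (0.01032344/0.01123720 − 1)×1000 = (0.918684 − 1)×1000 = -81.316‰
δ_B = (0.01102486/0.01123720 − 1)×1000 = (0.981104 − 1)×1000 = -18.896‰
f_A = (δ_mix − δ_B)/(δ_A − δ_B) = (-43.22 − (-18.896))/(-81.316 − (-18.896))
f_A = -24.324 / -62.419 = 0.3897

0.390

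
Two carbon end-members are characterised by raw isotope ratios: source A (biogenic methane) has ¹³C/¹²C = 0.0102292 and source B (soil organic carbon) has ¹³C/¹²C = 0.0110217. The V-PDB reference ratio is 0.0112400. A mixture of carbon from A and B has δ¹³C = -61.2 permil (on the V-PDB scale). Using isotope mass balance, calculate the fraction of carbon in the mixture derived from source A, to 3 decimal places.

0.593

δ_A = (0.0102292/0.0112400 − 1)×1000 = (0.910071 − 1)×1000 = -89.929 permil
δ_B = (0.0110217/0.0112400 − 1)×1000 = (0.980578 − 1)×1000 = -19.422 permil
f_A = (δ_mix − δ_B)/(δ_A − δ_B) = (-61.2 − (-19.422))/(-89.929 − (-19.422))
f_A = -41.778 / -70.507 = 0.5925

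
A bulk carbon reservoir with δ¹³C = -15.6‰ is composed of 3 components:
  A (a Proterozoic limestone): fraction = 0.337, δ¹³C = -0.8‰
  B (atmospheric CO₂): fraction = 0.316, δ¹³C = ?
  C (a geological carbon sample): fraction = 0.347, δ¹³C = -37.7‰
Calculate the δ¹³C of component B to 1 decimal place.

-7.1‰

Isotope mass balance: δ_bulk = Σ fᵢ·δᵢ.
-15.6 = 0.337×(-0.8) + 0.316×δ_B + 0.347×(-37.7)
0.316·δ_B = -15.6 − (-13.351) = -2.248
δ_B = -2.248 / 0.316 = -7.12‰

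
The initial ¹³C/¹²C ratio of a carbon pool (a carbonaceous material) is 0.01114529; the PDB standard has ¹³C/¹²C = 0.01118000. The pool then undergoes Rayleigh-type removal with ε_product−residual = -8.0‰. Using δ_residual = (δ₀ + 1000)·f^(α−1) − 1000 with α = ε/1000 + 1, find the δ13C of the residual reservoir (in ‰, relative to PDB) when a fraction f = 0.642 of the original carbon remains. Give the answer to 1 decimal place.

δ₀ = (0.01114529/0.01118000 − 1)×1000 = (0.996895 − 1)×1000 = -3.105‰
α − 1 = ε/1000 = -0.0080
f^(α−1) = 0.642^(-0.0080) = 1.003552
δ_res = (-3.105 + 1000) × 1.003552 − 1000 = 1000.436 − 1000 = 0.44‰

0.4‰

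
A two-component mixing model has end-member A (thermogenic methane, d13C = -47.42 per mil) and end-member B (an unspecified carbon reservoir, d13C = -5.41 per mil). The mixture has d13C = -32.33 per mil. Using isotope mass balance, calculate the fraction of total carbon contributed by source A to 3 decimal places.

δ_mix = f_A·δ_A + (1 − f_A)·δ_B  ⇒  f_A = (δ_mix − δ_B)/(δ_A − δ_B)
f_A = (-32.33 − (-5.41)) / (-47.42 − (-5.41))
f_A = -26.92 / -42.01 = 0.6408

0.641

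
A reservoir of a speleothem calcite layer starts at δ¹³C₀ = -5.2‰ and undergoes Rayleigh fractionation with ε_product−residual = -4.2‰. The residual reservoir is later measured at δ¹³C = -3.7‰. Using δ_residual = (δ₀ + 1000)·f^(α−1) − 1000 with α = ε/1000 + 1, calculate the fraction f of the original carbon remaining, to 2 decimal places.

0.70

α − 1 = ε/1000 = -0.0042
(δ_res + 1000)/(δ₀ + 1000) = (-3.7 + 1000)/(-5.2 + 1000) = 996.3/994.8 = 1.001508
f = 1.001508^(1/-0.0042) = exp(ln(1.001508)/-0.0042) = exp(0.00151/-0.0042)
f = exp(-0.3587) = 0.6986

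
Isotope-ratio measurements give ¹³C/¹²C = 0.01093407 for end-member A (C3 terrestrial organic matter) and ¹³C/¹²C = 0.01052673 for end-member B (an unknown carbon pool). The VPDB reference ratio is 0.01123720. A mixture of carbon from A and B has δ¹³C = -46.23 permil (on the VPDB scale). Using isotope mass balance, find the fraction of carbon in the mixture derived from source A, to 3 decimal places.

0.469

δ_A = (0.01093407/0.01123720 − 1)×1000 = (0.973024 − 1)×1000 = -26.976 permil
δ_B = (0.01052673/0.01123720 − 1)×1000 = (0.936775 − 1)×1000 = -63.225 permil
f_A = (δ_mix − δ_B)/(δ_A − δ_B) = (-46.23 − (-63.225))/(-26.976 − (-63.225))
f_A = 16.995 / 36.249 = 0.4688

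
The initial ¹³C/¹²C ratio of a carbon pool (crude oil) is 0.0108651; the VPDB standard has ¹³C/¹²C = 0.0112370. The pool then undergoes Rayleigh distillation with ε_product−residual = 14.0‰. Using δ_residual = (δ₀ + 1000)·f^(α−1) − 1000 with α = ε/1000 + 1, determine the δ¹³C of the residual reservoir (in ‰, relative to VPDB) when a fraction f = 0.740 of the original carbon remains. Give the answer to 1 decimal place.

-37.2‰

δ₀ = (0.0108651/0.0112370 − 1)×1000 = (0.966904 − 1)×1000 = -33.096‰
α − 1 = ε/1000 = 0.0140
f^(α−1) = 0.740^(0.0140) = 0.995793
δ_res = (-33.096 + 1000) × 0.995793 − 1000 = 962.837 − 1000 = -37.16‰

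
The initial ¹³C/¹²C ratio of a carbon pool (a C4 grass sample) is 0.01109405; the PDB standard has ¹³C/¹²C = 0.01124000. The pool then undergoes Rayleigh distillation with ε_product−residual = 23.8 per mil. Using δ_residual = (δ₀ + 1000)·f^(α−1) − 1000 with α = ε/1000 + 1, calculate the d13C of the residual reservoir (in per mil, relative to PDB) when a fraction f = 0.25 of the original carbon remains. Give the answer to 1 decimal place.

-45.0 per mil

δ₀ = (0.01109405/0.01124000 − 1)×1000 = (0.987015 − 1)×1000 = -12.985 per mil
α − 1 = ε/1000 = 0.0238
f^(α−1) = 0.25^(0.0238) = 0.967545
δ_res = (-12.985 + 1000) × 0.967545 − 1000 = 954.981 − 1000 = -45.02 per mil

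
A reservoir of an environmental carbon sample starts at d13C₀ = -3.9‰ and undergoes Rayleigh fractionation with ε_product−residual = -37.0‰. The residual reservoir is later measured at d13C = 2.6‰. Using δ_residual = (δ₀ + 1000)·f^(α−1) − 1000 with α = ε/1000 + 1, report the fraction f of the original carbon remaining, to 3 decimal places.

α − 1 = ε/1000 = -0.0370
(δ_res + 1000)/(δ₀ + 1000) = (2.6 + 1000)/(-3.9 + 1000) = 1002.6/996.1 = 1.006525
f = 1.006525^(1/-0.0370) = exp(ln(1.006525)/-0.0370) = exp(0.00650/-0.0370)
f = exp(-0.1758) = 0.8388

0.839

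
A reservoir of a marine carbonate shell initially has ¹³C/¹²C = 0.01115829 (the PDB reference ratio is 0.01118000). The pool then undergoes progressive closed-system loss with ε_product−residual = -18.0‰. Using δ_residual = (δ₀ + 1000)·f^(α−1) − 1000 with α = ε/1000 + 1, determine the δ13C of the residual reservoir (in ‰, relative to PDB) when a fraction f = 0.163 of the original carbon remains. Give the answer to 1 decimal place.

31.2‰

δ₀ = (0.01115829/0.01118000 − 1)×1000 = (0.998058 − 1)×1000 = -1.942‰
α − 1 = ε/1000 = -0.0180
f^(α−1) = 0.163^(-0.0180) = 1.033191
δ_res = (-1.942 + 1000) × 1.033191 − 1000 = 1031.185 − 1000 = 31.18‰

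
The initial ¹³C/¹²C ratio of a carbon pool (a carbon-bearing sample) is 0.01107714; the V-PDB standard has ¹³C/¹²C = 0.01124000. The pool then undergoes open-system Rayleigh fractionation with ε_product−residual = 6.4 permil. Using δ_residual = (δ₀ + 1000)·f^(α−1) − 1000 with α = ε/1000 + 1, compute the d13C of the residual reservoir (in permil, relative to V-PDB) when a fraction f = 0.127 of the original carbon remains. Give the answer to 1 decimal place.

-27.4 permil

δ₀ = (0.01107714/0.01124000 − 1)×1000 = (0.985511 − 1)×1000 = -14.489 permil
α − 1 = ε/1000 = 0.0064
f^(α−1) = 0.127^(0.0064) = 0.986880
δ_res = (-14.489 + 1000) × 0.986880 − 1000 = 972.581 − 1000 = -27.42 permil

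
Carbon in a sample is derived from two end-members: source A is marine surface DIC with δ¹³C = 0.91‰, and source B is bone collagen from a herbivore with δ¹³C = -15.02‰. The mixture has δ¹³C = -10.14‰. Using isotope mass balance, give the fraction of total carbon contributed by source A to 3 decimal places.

0.306

δ_mix = f_A·δ_A + (1 − f_A)·δ_B  ⇒  f_A = (δ_mix − δ_B)/(δ_A − δ_B)
f_A = (-10.14 − (-15.02)) / (0.91 − (-15.02))
f_A = 4.88 / 15.93 = 0.3063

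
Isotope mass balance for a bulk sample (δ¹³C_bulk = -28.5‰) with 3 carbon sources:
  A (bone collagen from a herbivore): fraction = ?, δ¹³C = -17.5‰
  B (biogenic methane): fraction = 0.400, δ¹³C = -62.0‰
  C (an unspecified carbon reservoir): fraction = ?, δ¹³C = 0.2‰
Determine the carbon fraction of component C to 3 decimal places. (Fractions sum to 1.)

0.384

Let f_C and f_A be the unknown fractions; fractions sum to 1 so f_C + f_A = 0.600.
Mass balance: Σ fᵢ·δᵢ = δ_bulk ⇒ f_C·(0.2) + f_A·(-17.5) = -28.5 − (-24.800) = -3.700
Substitute f_A = 0.600 − f_C:
f_C·(0.2 − -17.5) = -3.700 − 0.600×(-17.5) = 6.800
f_C = 6.800 / 17.7 = 0.3842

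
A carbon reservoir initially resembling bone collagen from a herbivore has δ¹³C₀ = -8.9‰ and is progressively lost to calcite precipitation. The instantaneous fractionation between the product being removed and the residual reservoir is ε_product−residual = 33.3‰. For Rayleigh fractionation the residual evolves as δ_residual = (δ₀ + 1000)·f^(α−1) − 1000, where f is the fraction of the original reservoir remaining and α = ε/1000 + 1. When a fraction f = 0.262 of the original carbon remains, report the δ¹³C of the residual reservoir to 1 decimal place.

Rayleigh residual: δ_res = (δ₀ + 1000)·f^(α−1) − 1000
α = ε/1000 + 1 = 1.03330, so α − 1 = 0.03330
f^(α−1) = 0.262^(0.03330) = 0.956378
δ_res = (-8.9 + 1000) × 0.956378 − 1000 = 947.866 − 1000 = -52.13‰

-52.1‰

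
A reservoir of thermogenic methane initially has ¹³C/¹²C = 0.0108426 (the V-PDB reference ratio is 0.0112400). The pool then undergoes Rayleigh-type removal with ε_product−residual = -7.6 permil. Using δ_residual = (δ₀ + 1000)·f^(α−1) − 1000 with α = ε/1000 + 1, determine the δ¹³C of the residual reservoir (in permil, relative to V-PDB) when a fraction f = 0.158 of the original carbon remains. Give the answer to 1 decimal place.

-21.7 permil

δ₀ = (0.0108426/0.0112400 − 1)×1000 = (0.964644 − 1)×1000 = -35.356 permil
α − 1 = ε/1000 = -0.0076
f^(α−1) = 0.158^(-0.0076) = 1.014122
δ_res = (-35.356 + 1000) × 1.014122 − 1000 = 978.267 − 1000 = -21.73 permil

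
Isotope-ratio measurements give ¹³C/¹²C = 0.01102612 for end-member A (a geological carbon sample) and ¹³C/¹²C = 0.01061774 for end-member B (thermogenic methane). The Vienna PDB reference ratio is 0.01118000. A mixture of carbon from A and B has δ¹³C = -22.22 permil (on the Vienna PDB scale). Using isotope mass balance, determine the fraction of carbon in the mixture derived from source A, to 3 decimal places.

0.769

δ_A = (0.01102612/0.01118000 − 1)×1000 = (0.986236 − 1)×1000 = -13.764 permil
δ_B = (0.01061774/0.01118000 − 1)×1000 = (0.949708 − 1)×1000 = -50.292 permil
f_A = (δ_mix − δ_B)/(δ_A − δ_B) = (-22.22 − (-50.292))/(-13.764 − (-50.292))
f_A = 28.072 / 36.528 = 0.7685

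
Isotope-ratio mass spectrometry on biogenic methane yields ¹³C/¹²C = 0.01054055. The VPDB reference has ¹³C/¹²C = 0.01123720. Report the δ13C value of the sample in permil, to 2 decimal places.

δ13C = (R_sample / R_standard − 1) × 1000
R_sample / R_standard = 0.01054055 / 0.01123720 = 0.938005
δ13C = (0.938005 − 1) × 1000 = -61.995 permil

-61.99 permil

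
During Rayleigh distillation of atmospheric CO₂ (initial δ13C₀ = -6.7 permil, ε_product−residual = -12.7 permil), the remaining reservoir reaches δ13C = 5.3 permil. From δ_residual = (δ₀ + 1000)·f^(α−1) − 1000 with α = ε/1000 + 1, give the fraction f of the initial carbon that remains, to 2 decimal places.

0.39

α − 1 = ε/1000 = -0.0127
(δ_res + 1000)/(δ₀ + 1000) = (5.3 + 1000)/(-6.7 + 1000) = 1005.3/993.3 = 1.012081
f = 1.012081^(1/-0.0127) = exp(ln(1.012081)/-0.0127) = exp(0.01201/-0.0127)
f = exp(-0.9456) = 0.3885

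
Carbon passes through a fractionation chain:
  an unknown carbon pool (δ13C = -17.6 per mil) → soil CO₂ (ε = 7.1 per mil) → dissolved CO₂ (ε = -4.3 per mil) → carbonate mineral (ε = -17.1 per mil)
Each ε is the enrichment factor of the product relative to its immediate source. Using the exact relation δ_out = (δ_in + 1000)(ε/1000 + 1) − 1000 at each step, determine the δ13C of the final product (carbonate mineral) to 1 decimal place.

step 1: δ = (-17.60 + 1000)·(7.1/1000 + 1) − 1000 = -10.62 per mil
step 2: δ = (-10.62 + 1000)·(-4.3/1000 + 1) − 1000 = -14.88 per mil
step 3: δ = (-14.88 + 1000)·(-17.1/1000 + 1) − 1000 = -31.72 per mil

-31.7 per mil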